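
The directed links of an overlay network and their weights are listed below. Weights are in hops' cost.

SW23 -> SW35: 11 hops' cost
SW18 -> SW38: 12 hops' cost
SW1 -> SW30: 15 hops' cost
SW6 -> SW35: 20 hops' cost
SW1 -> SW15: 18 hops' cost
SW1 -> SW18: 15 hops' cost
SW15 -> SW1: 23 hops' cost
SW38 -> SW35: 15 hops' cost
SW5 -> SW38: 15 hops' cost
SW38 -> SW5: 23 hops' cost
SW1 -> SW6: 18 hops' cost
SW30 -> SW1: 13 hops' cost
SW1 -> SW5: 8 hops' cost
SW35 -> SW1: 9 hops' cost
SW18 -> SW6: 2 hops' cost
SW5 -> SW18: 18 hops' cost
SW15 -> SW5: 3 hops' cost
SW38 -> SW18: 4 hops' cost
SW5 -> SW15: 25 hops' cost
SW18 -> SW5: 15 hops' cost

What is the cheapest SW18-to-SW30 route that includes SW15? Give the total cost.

78 hops' cost

Best SW18 to SW15: SW18 → SW5 → SW15 costing 40
Shortest SW15→SW30: SW15 → SW1 → SW30 = 38
Total via SW15: 40 + 38 = 78 hops' cost.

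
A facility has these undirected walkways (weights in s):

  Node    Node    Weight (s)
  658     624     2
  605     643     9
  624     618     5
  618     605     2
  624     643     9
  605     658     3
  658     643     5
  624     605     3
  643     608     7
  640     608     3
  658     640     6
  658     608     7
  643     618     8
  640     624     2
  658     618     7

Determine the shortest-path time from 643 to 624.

Enumerating some paths:
643 - 658 - 605 - 624: 5+3+3 = 11
643 - 658 - 624: 5+2 = 7
643 - 624: 9 = 9
Cheapest is 643 - 658 - 624 at 7 s.

7 s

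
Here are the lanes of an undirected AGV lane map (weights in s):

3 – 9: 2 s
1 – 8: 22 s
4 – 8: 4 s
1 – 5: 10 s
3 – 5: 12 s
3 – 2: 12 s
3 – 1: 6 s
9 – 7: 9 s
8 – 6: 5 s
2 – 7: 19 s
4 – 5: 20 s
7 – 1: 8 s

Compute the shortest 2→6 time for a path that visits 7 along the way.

Shortest 2→7: 2–7 = 19
Best 7 to 6: 7–1–8–6 costing 35
Total via 7: 19 + 35 = 54 s.

54 s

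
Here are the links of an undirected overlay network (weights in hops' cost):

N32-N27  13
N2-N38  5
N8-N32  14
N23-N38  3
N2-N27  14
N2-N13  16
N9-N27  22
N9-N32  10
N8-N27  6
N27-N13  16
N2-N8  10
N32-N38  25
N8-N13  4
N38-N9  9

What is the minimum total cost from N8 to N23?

18 hops' cost

Enumerating some paths:
N8 → N13 → N2 → N38 → N23: 4+16+5+3 = 28
N8 → N27 → N2 → N38 → N23: 6+14+5+3 = 28
N8 → N2 → N38 → N23: 10+5+3 = 18
The minimum is 18 hops' cost via N8 → N2 → N38 → N23.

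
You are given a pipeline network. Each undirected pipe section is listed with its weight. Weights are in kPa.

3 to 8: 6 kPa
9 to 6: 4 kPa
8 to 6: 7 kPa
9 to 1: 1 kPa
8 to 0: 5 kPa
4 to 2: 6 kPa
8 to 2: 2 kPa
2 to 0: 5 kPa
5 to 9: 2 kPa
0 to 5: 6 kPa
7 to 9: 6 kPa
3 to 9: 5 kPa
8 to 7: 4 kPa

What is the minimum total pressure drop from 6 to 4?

Enumerating some paths:
6–9–5–0–2–4: 4+2+6+5+6 = 23
6–8–2–4: 7+2+6 = 15
6–9–7–8–2–4: 4+6+4+2+6 = 22
Cheapest is 6–8–2–4 at 15 kPa.

15 kPa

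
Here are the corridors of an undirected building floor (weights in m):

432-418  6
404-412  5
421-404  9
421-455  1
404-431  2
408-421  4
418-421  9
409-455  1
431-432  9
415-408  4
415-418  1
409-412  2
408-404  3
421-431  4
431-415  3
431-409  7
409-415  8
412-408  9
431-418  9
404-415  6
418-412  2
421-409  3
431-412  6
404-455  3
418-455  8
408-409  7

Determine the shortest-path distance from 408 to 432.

11 m

Running Dijkstra from 408:
408: 0
404: 3  (via 408)
415: 4  (via 408)
421: 4  (via 408)
418: 5  (via 415)
431: 5  (via 404)
455: 5  (via 421)
409: 6  (via 455)
412: 7  (via 418)
432: 11  (via 418)
Shortest route: 408 → 415 → 418 → 432 = 11 m.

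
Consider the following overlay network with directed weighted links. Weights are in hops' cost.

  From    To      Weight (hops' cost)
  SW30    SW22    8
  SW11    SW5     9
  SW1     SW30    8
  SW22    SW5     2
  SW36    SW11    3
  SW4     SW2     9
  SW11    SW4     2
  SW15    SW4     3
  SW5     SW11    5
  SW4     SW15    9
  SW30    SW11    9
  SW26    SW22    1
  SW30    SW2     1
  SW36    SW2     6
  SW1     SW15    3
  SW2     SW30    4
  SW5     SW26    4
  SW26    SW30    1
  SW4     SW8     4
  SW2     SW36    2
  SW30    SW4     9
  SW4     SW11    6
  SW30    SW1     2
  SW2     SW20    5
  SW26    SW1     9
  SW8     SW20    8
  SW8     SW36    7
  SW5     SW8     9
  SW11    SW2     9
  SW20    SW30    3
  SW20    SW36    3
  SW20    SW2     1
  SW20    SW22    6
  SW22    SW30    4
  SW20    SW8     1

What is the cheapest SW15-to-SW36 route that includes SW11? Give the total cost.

20 hops' cost

Best SW15 to SW11: SW15 → SW4 → SW11 costing 9
Shortest SW11→SW36: SW11 → SW2 → SW36 = 11
Total via SW11: 9 + 11 = 20 hops' cost.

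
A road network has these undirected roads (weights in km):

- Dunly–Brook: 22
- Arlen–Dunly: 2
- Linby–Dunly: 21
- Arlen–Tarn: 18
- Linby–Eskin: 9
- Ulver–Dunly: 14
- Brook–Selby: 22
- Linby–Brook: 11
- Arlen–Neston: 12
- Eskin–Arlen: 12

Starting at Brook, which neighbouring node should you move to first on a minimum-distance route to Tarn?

Dunly

Candidate routes:
Brook → Linby → Eskin → Arlen → Tarn: 11+9+12+18 = 50
Brook → Dunly → Arlen → Tarn: 22+2+18 = 42
Cheapest is Brook → Dunly → Arlen → Tarn at 42 km.
So from Brook the first move is to Dunly.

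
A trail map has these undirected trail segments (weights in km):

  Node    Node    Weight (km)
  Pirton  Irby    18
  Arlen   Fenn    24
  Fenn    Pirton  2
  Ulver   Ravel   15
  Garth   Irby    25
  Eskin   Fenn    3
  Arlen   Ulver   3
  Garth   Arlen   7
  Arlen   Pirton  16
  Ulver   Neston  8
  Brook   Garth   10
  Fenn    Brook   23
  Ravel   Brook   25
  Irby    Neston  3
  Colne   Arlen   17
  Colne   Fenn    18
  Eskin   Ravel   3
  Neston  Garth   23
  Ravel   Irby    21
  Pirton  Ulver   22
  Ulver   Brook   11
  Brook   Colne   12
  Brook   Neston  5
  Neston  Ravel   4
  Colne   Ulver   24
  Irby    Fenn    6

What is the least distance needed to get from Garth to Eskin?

Shortest distances from Garth:
Garth: 0
Arlen: 7  (via Garth)
Brook: 10  (via Garth)
Ulver: 10  (via Arlen)
Neston: 15  (via Brook)
Irby: 18  (via Neston)
Ravel: 19  (via Neston)
Eskin: 22  (via Ravel)
Shortest route: Garth → Brook → Neston → Ravel → Eskin = 22 km.

22 km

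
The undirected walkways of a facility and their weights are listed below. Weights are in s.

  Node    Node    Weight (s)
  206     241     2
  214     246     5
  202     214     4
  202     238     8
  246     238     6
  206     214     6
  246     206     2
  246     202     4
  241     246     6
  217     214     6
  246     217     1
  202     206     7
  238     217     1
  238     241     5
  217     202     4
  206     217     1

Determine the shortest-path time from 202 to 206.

Running Dijkstra from 202:
202: 0
246: 4  (via 202)
214: 4  (via 202)
217: 4  (via 202)
238: 5  (via 217)
206: 5  (via 217)
Shortest route: 202–217–206 = 5 s.

5 s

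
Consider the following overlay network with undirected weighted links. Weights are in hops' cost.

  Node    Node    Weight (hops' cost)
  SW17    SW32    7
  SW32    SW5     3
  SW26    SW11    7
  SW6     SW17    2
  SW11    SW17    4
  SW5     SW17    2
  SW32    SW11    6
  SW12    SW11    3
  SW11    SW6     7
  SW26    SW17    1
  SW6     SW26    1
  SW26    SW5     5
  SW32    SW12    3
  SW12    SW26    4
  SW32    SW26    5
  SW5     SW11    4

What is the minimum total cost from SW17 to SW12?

5 hops' cost

Compare a few routes:
SW17 - SW6 - SW26 - SW12: 2+1+4 = 7
SW17 - SW26 - SW12: 1+4 = 5
SW17 - SW5 - SW32 - SW12: 2+3+3 = 8
SW17 - SW11 - SW12: 4+3 = 7
Cheapest is SW17 - SW26 - SW12 at 5 hops' cost.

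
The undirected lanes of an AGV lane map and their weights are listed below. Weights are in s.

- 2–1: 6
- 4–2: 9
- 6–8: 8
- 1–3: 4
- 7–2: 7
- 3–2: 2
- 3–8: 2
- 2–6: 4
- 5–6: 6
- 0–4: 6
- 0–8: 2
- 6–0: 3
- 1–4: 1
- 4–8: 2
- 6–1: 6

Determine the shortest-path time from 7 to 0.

13 s

Compare a few routes:
7 → 2 → 3 → 1 → 4 → 8 → 0: 7+2+4+1+2+2 = 18
7 → 2 → 6 → 0: 7+4+3 = 14
7 → 2 → 3 → 8 → 0: 7+2+2+2 = 13
The minimum is 13 s via 7 → 2 → 3 → 8 → 0.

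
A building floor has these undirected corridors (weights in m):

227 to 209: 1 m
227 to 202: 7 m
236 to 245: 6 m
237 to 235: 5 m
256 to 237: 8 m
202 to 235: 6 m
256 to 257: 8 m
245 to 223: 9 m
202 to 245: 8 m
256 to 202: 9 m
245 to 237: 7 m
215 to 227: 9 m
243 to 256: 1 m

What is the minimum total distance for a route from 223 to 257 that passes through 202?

Best 223 to 202: 223–245–202 costing 17
Shortest 202→257: 202–256–257 = 17
Total via 202: 17 + 17 = 34 m.

34 m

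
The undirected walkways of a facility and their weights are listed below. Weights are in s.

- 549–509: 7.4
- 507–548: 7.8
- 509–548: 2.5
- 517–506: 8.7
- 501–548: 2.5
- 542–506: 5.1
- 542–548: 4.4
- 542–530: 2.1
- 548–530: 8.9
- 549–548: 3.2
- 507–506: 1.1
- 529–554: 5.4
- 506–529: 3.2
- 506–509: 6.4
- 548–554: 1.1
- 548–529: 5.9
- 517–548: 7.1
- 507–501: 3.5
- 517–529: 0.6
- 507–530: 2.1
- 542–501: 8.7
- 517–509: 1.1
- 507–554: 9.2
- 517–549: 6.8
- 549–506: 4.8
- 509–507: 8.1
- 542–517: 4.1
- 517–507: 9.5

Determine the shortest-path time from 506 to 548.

Enumerating some paths:
506 - 529 - 517 - 509 - 548: 3.2+0.6+1.1+2.5 = 7.4
506 - 507 - 501 - 548: 1.1+3.5+2.5 = 7.1
Cheapest is 506 - 507 - 501 - 548 at 7.1 s.

7.1 s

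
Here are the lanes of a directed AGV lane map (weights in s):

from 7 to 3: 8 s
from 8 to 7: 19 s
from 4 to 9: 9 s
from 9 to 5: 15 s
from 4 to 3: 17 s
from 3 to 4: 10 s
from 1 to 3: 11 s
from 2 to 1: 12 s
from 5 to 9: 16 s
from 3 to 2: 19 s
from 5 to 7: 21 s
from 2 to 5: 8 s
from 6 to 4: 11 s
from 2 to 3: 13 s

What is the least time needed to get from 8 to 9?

Shortest distances from 8:
8: 0
7: 19  (via 8)
3: 27  (via 7)
4: 37  (via 3)
2: 46  (via 3)
9: 46  (via 4)
Shortest route: 8 → 7 → 3 → 4 → 9 = 46 s.

46 s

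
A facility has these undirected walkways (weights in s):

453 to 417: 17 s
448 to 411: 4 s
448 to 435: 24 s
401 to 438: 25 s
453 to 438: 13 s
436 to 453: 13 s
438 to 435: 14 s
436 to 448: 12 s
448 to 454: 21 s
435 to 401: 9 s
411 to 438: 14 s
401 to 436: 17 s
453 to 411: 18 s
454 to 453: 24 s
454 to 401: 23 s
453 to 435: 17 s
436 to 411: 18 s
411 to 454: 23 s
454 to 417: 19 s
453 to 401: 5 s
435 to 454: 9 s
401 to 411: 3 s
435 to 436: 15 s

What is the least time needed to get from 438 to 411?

14 s

Running Dijkstra from 438:
438: 0
453: 13  (via 438)
435: 14  (via 438)
411: 14  (via 438)
Shortest route: 438 → 411 = 14 s.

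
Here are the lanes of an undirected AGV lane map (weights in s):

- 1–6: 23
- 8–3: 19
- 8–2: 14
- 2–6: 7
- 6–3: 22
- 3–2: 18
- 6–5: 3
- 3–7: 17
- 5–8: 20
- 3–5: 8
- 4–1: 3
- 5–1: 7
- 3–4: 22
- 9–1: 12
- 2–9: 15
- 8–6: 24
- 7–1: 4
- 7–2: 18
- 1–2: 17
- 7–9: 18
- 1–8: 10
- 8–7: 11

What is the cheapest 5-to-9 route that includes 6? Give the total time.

25 s

Shortest 5→6: 5 → 6 = 3
Shortest 6→9: 6 → 2 → 9 = 22
Total via 6: 3 + 22 = 25 s.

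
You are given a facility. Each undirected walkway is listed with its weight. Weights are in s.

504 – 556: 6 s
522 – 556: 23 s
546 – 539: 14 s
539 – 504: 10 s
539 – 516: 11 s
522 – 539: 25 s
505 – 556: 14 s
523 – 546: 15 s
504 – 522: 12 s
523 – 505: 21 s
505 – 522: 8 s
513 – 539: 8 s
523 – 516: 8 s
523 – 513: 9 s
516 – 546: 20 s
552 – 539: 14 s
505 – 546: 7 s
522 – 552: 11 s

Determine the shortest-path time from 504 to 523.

27 s

Running Dijkstra from 504:
504: 0
556: 6  (via 504)
539: 10  (via 504)
522: 12  (via 504)
513: 18  (via 539)
505: 20  (via 556)
516: 21  (via 539)
552: 23  (via 522)
546: 24  (via 539)
523: 27  (via 513)
Shortest route: 504–539–513–523 = 27 s.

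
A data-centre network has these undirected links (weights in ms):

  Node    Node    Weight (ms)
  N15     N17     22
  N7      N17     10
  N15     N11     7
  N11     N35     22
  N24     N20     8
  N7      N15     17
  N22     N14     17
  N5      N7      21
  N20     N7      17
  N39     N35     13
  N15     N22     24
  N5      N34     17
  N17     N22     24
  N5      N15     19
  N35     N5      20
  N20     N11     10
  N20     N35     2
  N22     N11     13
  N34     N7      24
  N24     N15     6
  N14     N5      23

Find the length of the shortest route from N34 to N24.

42 ms

Candidate routes:
N34 → N7 → N15 → N24: 24+17+6 = 47
N34 → N5 → N15 → N24: 17+19+6 = 42
Cheapest is N34 → N5 → N15 → N24 at 42 ms.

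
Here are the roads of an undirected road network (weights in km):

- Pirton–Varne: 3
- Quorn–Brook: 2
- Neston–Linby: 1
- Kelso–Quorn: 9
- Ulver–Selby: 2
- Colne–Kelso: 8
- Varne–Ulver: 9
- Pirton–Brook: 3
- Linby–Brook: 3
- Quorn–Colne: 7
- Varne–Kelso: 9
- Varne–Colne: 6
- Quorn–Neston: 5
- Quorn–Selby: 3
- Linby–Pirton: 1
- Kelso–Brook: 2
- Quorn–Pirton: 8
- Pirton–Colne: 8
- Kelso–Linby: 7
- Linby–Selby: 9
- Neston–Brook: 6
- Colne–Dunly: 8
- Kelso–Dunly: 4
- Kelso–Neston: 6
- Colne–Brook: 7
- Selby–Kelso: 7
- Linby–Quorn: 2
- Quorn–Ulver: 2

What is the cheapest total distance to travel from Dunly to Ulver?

10 km

Shortest distances from Dunly:
Dunly: 0
Kelso: 4  (via Dunly)
Brook: 6  (via Kelso)
Colne: 8  (via Dunly)
Quorn: 8  (via Brook)
Linby: 9  (via Brook)
Pirton: 9  (via Brook)
Ulver: 10  (via Quorn)
Shortest route: Dunly → Kelso → Brook → Quorn → Ulver = 10 km.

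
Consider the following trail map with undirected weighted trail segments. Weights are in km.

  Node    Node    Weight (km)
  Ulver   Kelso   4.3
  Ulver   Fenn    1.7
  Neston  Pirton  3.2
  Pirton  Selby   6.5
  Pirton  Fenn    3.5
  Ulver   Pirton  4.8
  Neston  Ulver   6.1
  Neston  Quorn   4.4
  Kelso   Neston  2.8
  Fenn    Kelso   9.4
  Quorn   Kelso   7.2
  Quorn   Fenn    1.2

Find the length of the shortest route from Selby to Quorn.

11.2 km

Running Dijkstra from Selby:
Selby: 0
Pirton: 6.5  (via Selby)
Neston: 9.7  (via Pirton)
Fenn: 10  (via Pirton)
Quorn: 11.2  (via Fenn)
Shortest route: Selby → Pirton → Fenn → Quorn = 11.2 km.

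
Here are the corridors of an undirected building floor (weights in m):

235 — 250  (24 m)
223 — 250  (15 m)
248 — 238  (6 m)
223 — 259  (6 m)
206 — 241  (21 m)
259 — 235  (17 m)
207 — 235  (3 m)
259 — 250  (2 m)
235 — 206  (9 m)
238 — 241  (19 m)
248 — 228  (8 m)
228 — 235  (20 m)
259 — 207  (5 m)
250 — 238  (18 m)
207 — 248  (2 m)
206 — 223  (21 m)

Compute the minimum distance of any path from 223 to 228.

Candidate routes:
223 - 259 - 207 - 248 - 228: 6+5+2+8 = 21
223 - 250 - 259 - 207 - 248 - 228: 15+2+5+2+8 = 32
223 - 259 - 235 - 207 - 248 - 228: 6+17+3+2+8 = 36
223 - 259 - 207 - 235 - 228: 6+5+3+20 = 34
Cheapest is 223 - 259 - 207 - 248 - 228 at 21 m.

21 m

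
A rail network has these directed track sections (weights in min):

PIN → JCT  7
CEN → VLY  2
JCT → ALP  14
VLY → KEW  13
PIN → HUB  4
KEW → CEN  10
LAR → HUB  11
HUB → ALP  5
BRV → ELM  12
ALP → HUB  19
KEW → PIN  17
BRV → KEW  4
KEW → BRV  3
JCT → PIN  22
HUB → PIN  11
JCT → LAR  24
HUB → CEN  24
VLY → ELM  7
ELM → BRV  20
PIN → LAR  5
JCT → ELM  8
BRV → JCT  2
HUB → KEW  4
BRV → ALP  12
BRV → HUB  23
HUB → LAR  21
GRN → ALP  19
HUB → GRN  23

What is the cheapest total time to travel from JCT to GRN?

49 min

Candidate routes:
JCT - LAR - HUB - GRN: 24+11+23 = 58
JCT - PIN - LAR - HUB - GRN: 22+5+11+23 = 61
JCT - PIN - HUB - GRN: 22+4+23 = 49
JCT - ALP - HUB - GRN: 14+19+23 = 56
Cheapest is JCT - PIN - HUB - GRN at 49 min.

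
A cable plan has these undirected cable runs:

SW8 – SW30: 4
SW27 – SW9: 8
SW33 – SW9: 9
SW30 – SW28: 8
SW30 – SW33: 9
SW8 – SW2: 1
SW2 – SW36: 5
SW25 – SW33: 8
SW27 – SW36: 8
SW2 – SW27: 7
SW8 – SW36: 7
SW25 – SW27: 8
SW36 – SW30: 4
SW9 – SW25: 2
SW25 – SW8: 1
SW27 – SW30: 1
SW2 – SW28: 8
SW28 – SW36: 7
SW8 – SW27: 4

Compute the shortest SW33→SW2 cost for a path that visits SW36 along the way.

18

Best SW33 to SW36: SW33–SW30–SW36 costing 13
Best SW36 to SW2: SW36–SW2 costing 5
Total via SW36: 13 + 5 = 18.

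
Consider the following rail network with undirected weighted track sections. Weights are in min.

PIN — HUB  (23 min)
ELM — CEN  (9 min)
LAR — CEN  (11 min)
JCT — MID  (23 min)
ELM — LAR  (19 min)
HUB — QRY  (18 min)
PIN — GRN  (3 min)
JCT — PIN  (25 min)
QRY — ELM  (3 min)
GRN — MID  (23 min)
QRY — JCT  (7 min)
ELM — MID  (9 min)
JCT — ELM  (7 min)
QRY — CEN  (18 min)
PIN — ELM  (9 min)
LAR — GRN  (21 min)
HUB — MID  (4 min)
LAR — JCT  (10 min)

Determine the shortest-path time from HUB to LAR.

30 min

Shortest distances from HUB:
HUB: 0
MID: 4  (via HUB)
ELM: 13  (via MID)
QRY: 16  (via ELM)
JCT: 20  (via ELM)
CEN: 22  (via ELM)
PIN: 22  (via ELM)
GRN: 25  (via PIN)
LAR: 30  (via JCT)
Shortest route: HUB → MID → ELM → JCT → LAR = 30 min.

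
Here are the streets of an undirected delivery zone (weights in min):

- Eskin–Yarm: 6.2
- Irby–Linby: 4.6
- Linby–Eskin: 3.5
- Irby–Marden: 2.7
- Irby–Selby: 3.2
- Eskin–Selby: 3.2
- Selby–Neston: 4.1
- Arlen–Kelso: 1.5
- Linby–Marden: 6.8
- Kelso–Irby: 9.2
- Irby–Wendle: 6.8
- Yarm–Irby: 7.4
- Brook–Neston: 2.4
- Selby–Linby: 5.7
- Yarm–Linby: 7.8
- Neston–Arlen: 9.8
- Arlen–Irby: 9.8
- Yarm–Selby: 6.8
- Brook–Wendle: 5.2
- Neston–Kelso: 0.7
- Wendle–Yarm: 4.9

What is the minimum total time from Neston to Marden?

10 min

Shortest distances from Neston:
Neston: 0
Kelso: 0.7  (via Neston)
Arlen: 2.2  (via Kelso)
Brook: 2.4  (via Neston)
Selby: 4.1  (via Neston)
Eskin: 7.3  (via Selby)
Irby: 7.3  (via Selby)
Wendle: 7.6  (via Brook)
Linby: 9.8  (via Selby)
Marden: 10  (via Irby)
Shortest route: Neston–Selby–Irby–Marden = 10 min.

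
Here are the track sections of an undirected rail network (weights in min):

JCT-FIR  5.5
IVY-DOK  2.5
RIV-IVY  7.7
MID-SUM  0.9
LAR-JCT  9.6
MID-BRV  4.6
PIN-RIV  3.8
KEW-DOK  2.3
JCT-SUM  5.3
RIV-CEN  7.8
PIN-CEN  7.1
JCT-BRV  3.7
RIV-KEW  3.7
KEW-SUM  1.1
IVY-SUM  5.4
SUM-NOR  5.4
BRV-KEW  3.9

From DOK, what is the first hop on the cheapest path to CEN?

KEW

Enumerating some paths:
DOK - KEW - RIV - PIN - CEN: 2.3+3.7+3.8+7.1 = 16.9
DOK - IVY - RIV - CEN: 2.5+7.7+7.8 = 18
DOK - KEW - RIV - CEN: 2.3+3.7+7.8 = 13.8
Cheapest is DOK - KEW - RIV - CEN at 13.8 min.
So from DOK the first move is to KEW.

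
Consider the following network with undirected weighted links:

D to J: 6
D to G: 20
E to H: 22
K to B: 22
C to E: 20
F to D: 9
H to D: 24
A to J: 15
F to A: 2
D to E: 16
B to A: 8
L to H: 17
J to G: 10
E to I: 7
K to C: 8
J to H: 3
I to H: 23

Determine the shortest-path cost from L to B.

43

Settle nodes by increasing distance from L:
L: 0
H: 17  (via L)
J: 20  (via H)
D: 26  (via J)
G: 30  (via J)
A: 35  (via J)
F: 35  (via D)
E: 39  (via H)
I: 40  (via H)
B: 43  (via A)
Shortest route: L → H → J → A → B = 43.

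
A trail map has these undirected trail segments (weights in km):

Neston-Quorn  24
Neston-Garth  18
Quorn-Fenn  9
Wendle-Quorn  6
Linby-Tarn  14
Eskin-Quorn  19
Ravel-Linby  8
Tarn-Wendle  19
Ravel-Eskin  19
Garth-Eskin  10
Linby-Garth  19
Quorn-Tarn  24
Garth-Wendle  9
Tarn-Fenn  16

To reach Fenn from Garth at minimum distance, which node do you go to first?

Wendle

Candidate routes:
Garth → Linby → Tarn → Fenn: 19+14+16 = 49
Garth → Wendle → Tarn → Fenn: 9+19+16 = 44
Garth → Eskin → Quorn → Fenn: 10+19+9 = 38
Garth → Wendle → Quorn → Fenn: 9+6+9 = 24
The minimum is 24 km via Garth → Wendle → Quorn → Fenn.
So from Garth the first move is to Wendle.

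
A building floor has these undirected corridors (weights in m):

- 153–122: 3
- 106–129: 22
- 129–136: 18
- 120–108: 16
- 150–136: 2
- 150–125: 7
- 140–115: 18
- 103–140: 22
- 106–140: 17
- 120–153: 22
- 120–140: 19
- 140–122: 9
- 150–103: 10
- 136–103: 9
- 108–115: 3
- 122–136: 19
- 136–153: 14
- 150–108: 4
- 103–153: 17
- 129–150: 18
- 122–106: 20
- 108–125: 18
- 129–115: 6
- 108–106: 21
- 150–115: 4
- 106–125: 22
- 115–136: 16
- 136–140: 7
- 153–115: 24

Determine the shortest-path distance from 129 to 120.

25 m

Running Dijkstra from 129:
129: 0
115: 6  (via 129)
108: 9  (via 115)
150: 10  (via 115)
136: 12  (via 150)
125: 17  (via 150)
140: 19  (via 136)
103: 20  (via 150)
106: 22  (via 129)
120: 25  (via 108)
Shortest route: 129 → 115 → 108 → 120 = 25 m.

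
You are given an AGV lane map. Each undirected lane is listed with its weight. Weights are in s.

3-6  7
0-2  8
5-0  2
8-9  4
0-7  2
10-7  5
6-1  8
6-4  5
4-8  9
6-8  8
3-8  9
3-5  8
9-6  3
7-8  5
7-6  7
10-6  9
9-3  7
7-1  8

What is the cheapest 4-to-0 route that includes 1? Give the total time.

23 s

Best 4 to 1: 4–6–1 costing 13
Best 1 to 0: 1–7–0 costing 10
Total via 1: 13 + 10 = 23 s.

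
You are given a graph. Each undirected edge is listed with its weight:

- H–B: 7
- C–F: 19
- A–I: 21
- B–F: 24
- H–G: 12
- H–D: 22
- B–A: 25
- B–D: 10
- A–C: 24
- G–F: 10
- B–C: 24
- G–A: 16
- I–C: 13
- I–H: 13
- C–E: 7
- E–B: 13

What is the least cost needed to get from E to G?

Settle nodes by increasing distance from E:
E: 0
C: 7  (via E)
B: 13  (via E)
H: 20  (via B)
I: 20  (via C)
D: 23  (via B)
F: 26  (via C)
A: 31  (via C)
G: 32  (via H)
Shortest route: E–B–H–G = 32.

32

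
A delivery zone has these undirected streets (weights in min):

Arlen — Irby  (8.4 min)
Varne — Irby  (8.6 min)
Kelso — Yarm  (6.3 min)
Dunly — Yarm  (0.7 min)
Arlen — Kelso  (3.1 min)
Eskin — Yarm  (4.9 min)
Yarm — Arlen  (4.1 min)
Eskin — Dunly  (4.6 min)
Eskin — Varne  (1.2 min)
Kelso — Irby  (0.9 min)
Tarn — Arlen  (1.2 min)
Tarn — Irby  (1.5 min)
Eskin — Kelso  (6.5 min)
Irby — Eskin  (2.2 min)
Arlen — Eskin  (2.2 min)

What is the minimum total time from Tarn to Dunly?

6 min

Running Dijkstra from Tarn:
Tarn: 0
Arlen: 1.2  (via Tarn)
Irby: 1.5  (via Tarn)
Kelso: 2.4  (via Irby)
Eskin: 3.4  (via Arlen)
Varne: 4.6  (via Eskin)
Yarm: 5.3  (via Arlen)
Dunly: 6  (via Yarm)
Shortest route: Tarn–Arlen–Yarm–Dunly = 6 min.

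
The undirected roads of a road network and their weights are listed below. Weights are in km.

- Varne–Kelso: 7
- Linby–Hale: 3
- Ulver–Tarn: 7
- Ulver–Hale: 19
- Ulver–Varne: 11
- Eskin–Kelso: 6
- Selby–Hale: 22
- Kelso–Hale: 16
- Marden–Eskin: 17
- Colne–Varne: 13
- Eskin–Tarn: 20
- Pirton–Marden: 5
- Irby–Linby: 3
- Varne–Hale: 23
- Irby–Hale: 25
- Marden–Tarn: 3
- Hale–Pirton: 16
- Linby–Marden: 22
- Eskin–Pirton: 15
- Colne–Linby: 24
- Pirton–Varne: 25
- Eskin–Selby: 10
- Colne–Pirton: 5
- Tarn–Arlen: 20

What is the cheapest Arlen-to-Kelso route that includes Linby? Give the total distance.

64 km

Shortest Arlen→Linby: Arlen–Tarn–Marden–Linby = 45
Best Linby to Kelso: Linby–Hale–Kelso costing 19
Total via Linby: 45 + 19 = 64 km.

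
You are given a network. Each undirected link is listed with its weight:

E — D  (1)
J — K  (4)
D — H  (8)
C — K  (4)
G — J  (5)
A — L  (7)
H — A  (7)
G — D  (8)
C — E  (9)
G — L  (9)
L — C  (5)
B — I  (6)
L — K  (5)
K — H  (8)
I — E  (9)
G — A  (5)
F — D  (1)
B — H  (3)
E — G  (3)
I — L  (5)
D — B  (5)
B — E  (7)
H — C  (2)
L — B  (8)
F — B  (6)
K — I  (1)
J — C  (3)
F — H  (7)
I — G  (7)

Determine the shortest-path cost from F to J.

10

Running Dijkstra from F:
F: 0
D: 1  (via F)
E: 2  (via D)
G: 5  (via E)
B: 6  (via F)
H: 7  (via F)
C: 9  (via H)
A: 10  (via G)
J: 10  (via G)
Shortest route: F–D–E–G–J = 10.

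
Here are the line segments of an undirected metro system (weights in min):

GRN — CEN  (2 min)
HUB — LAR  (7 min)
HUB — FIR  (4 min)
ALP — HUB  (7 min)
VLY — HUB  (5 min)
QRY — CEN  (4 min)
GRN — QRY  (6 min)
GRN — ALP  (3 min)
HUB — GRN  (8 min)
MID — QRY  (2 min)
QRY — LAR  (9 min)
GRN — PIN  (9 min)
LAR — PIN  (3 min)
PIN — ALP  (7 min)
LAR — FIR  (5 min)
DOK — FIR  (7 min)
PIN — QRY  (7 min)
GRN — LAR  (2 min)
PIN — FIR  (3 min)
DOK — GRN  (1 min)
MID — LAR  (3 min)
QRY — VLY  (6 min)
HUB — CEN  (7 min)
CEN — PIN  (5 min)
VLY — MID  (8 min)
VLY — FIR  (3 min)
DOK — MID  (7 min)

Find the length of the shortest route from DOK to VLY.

10 min

Candidate routes:
DOK → GRN → LAR → FIR → VLY: 1+2+5+3 = 11
DOK → GRN → LAR → PIN → FIR → VLY: 1+2+3+3+3 = 12
DOK → FIR → VLY: 7+3 = 10
DOK → GRN → CEN → QRY → VLY: 1+2+4+6 = 13
The minimum is 10 min via DOK → FIR → VLY.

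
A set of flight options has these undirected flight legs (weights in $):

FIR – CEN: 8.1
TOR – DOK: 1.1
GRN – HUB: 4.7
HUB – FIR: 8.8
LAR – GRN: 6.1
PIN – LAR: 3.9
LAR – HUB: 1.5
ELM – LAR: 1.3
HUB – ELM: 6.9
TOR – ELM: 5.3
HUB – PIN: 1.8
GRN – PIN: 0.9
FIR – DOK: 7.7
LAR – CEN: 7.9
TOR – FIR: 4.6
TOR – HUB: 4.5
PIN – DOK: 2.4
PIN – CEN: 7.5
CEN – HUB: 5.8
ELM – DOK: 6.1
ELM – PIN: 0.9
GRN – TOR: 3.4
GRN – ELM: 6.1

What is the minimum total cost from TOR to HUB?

Running Dijkstra from TOR:
TOR: 0
DOK: 1.1  (via TOR)
GRN: 3.4  (via TOR)
PIN: 3.5  (via DOK)
ELM: 4.4  (via PIN)
HUB: 4.5  (via TOR)
Shortest route: TOR → HUB = $4.5.

$4.5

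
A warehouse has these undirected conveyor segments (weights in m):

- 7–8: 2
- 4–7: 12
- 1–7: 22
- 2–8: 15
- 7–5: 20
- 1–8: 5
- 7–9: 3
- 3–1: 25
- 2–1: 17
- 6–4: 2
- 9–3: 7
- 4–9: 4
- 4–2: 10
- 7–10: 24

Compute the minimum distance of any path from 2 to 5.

Compare a few routes:
2–1–8–7–5: 17+5+2+20 = 44
2–1–7–5: 17+22+20 = 59
2–4–9–7–5: 10+4+3+20 = 37
2–4–7–5: 10+12+20 = 42
The minimum is 37 m via 2–4–9–7–5.

37 m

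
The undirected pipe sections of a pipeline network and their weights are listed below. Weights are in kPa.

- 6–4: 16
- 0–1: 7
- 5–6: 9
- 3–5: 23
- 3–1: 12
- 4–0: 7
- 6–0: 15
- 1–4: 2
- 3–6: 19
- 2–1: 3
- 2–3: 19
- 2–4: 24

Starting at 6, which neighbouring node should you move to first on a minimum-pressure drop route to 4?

4

Enumerating some paths:
6–3–1–4: 19+12+2 = 33
6–4: 16 = 16
6–0–4: 15+7 = 22
6–0–1–4: 15+7+2 = 24
Cheapest is 6–4 at 16 kPa.
So from 6 the first move is to 4.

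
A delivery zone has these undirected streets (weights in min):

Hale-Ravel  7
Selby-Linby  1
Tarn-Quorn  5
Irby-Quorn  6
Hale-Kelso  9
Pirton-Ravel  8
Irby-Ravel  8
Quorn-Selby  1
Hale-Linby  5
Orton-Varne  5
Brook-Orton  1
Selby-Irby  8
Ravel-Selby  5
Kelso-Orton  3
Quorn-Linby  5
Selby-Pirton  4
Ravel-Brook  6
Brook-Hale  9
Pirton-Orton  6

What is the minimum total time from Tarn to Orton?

Candidate routes:
Tarn → Quorn → Linby → Selby → Pirton → Orton: 5+5+1+4+6 = 21
Tarn → Quorn → Selby → Ravel → Brook → Orton: 5+1+5+6+1 = 18
Tarn → Quorn → Selby → Pirton → Orton: 5+1+4+6 = 16
Cheapest is Tarn → Quorn → Selby → Pirton → Orton at 16 min.

16 min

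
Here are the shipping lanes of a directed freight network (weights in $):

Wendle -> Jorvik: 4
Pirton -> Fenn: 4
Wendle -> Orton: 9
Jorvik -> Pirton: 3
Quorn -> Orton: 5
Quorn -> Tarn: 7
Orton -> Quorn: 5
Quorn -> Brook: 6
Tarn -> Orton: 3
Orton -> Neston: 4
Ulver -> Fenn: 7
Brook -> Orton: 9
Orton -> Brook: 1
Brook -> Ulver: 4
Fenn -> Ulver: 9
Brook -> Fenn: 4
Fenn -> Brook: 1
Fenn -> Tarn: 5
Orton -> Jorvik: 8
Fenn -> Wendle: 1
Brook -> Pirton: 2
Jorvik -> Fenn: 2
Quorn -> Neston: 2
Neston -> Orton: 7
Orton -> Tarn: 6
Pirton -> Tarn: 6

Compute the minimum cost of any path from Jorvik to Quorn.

Settle nodes by increasing distance from Jorvik:
Jorvik: 0
Fenn: 2  (via Jorvik)
Wendle: 3  (via Fenn)
Brook: 3  (via Fenn)
Pirton: 3  (via Jorvik)
Ulver: 7  (via Brook)
Tarn: 7  (via Fenn)
Orton: 10  (via Tarn)
Neston: 14  (via Orton)
Quorn: 15  (via Orton)
Shortest route: Jorvik–Fenn–Tarn–Orton–Quorn = $15.

$15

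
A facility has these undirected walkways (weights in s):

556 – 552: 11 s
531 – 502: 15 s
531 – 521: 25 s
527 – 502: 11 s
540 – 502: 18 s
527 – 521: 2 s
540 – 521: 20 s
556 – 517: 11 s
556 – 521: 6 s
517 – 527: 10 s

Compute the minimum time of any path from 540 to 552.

37 s

Compare a few routes:
540–502–527–521–556–552: 18+11+2+6+11 = 48
540–521–556–552: 20+6+11 = 37
The minimum is 37 s via 540–521–556–552.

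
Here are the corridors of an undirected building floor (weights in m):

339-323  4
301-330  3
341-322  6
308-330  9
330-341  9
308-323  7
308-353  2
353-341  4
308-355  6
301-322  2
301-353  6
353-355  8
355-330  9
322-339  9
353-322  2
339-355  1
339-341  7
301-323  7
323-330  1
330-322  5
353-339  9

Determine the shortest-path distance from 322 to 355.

Compare a few routes:
322 → 353 → 355: 2+8 = 10
322 → 330 → 323 → 339 → 355: 5+1+4+1 = 11
322 → 301 → 330 → 323 → 339 → 355: 2+3+1+4+1 = 11
The minimum is 10 m via 322 → 353 → 355.

10 m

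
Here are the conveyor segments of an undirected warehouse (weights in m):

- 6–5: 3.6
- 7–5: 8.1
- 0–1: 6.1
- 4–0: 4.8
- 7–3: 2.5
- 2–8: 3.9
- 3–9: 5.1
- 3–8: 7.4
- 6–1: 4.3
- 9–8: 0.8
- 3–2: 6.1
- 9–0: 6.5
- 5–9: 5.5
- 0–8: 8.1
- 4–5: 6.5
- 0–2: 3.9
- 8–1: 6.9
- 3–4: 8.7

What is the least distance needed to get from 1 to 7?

15.3 m

Settle nodes by increasing distance from 1:
1: 0
6: 4.3  (via 1)
0: 6.1  (via 1)
8: 6.9  (via 1)
9: 7.7  (via 8)
5: 7.9  (via 6)
2: 10  (via 0)
4: 10.9  (via 0)
3: 12.8  (via 9)
7: 15.3  (via 3)
Shortest route: 1–8–9–3–7 = 15.3 m.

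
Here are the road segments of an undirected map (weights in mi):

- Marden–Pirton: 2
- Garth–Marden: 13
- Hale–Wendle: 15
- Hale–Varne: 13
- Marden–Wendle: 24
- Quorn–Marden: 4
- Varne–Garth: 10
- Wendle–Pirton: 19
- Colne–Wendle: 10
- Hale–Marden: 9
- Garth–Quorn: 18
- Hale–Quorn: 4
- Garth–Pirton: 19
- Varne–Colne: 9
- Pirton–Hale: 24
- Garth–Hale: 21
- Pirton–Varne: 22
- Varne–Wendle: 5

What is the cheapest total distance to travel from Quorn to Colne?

Running Dijkstra from Quorn:
Quorn: 0
Hale: 4  (via Quorn)
Marden: 4  (via Quorn)
Pirton: 6  (via Marden)
Garth: 17  (via Marden)
Varne: 17  (via Hale)
Wendle: 19  (via Hale)
Colne: 26  (via Varne)
Shortest route: Quorn → Hale → Varne → Colne = 26 mi.

26 mi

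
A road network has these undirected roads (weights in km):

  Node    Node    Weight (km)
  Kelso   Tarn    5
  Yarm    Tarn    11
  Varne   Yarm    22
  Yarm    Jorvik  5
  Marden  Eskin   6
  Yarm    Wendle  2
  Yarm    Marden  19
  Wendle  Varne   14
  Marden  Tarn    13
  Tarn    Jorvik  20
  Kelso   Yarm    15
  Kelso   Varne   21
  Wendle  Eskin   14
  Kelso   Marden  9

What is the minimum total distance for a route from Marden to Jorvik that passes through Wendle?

27 km

Shortest Marden→Wendle: Marden–Eskin–Wendle = 20
Shortest Wendle→Jorvik: Wendle–Yarm–Jorvik = 7
Total via Wendle: 20 + 7 = 27 km.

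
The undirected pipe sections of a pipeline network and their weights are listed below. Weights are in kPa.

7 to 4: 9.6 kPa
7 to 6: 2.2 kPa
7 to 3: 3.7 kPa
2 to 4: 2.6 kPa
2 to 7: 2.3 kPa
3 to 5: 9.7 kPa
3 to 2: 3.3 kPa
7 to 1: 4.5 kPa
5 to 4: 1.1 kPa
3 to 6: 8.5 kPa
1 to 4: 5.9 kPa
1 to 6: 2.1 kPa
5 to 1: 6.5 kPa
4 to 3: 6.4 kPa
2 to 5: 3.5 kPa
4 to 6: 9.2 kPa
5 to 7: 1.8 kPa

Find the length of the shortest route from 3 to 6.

Candidate routes:
3 - 2 - 7 - 6: 3.3+2.3+2.2 = 7.8
3 - 7 - 1 - 6: 3.7+4.5+2.1 = 10.3
3 - 6: 8.5 = 8.5
3 - 7 - 6: 3.7+2.2 = 5.9
Cheapest is 3 - 7 - 6 at 5.9 kPa.

5.9 kPa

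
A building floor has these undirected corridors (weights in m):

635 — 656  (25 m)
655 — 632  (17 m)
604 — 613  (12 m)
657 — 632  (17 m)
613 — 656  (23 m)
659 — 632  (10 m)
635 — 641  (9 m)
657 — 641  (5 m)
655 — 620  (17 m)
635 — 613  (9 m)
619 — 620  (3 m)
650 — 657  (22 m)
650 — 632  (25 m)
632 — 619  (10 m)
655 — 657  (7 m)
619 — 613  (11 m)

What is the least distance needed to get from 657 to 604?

35 m

Compare a few routes:
657 - 641 - 635 - 613 - 604: 5+9+9+12 = 35
657 - 655 - 620 - 619 - 613 - 604: 7+17+3+11+12 = 50
Cheapest is 657 - 641 - 635 - 613 - 604 at 35 m.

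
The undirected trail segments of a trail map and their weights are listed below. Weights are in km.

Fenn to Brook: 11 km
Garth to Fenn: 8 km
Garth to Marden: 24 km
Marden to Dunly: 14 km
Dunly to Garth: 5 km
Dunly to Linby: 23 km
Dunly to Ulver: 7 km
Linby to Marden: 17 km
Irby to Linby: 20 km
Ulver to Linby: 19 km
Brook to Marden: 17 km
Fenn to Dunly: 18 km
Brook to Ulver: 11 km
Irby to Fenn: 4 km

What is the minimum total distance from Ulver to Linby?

Running Dijkstra from Ulver:
Ulver: 0
Dunly: 7  (via Ulver)
Brook: 11  (via Ulver)
Garth: 12  (via Dunly)
Linby: 19  (via Ulver)
Shortest route: Ulver → Linby = 19 km.

19 km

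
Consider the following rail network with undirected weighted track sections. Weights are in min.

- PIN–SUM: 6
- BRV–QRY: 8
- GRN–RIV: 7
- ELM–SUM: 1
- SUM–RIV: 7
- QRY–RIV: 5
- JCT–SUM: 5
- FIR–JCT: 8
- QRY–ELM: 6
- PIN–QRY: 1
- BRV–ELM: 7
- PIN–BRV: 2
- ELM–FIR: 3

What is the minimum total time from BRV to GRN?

15 min

Settle nodes by increasing distance from BRV:
BRV: 0
PIN: 2  (via BRV)
QRY: 3  (via PIN)
ELM: 7  (via BRV)
SUM: 8  (via PIN)
RIV: 8  (via QRY)
FIR: 10  (via ELM)
JCT: 13  (via SUM)
GRN: 15  (via RIV)
Shortest route: BRV–PIN–QRY–RIV–GRN = 15 min.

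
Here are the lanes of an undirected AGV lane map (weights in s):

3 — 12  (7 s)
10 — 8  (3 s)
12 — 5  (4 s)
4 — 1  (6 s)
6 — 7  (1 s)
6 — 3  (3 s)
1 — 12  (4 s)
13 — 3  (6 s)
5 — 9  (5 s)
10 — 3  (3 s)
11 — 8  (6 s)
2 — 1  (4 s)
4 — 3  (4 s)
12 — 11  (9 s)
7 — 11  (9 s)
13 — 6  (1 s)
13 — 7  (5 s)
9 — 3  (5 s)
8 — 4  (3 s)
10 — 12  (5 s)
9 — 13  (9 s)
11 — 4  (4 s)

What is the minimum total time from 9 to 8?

11 s

Enumerating some paths:
9 → 3 → 4 → 8: 5+4+3 = 12
9 → 3 → 10 → 8: 5+3+3 = 11
The minimum is 11 s via 9 → 3 → 10 → 8.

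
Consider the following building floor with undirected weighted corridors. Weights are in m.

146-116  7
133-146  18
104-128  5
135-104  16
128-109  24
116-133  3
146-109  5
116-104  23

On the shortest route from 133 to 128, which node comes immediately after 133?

116

Compare a few routes:
133 → 146 → 109 → 128: 18+5+24 = 47
133 → 116 → 104 → 128: 3+23+5 = 31
133 → 116 → 146 → 109 → 128: 3+7+5+24 = 39
The minimum is 31 m via 133 → 116 → 104 → 128.
So from 133 the first move is to 116.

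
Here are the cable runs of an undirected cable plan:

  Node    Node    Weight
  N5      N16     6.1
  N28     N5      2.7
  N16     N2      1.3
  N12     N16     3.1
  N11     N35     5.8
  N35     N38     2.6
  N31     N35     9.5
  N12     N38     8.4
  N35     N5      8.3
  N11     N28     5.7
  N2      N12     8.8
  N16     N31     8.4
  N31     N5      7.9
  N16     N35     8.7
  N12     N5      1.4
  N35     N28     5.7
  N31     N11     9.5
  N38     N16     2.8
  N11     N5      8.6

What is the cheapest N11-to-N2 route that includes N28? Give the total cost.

14.2

Best N11 to N28: N11–N28 costing 5.7
Best N28 to N2: N28–N5–N12–N16–N2 costing 8.5
Total via N28: 5.7 + 8.5 = 14.2.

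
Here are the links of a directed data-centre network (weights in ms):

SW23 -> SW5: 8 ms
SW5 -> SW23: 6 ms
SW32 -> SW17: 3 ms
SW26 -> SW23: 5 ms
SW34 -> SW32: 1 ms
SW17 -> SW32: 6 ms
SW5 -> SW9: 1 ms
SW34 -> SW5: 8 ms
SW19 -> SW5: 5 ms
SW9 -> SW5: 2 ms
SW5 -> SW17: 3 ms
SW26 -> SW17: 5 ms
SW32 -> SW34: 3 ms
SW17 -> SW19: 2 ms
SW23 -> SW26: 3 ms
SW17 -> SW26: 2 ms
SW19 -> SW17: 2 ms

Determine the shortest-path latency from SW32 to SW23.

10 ms

Candidate routes:
SW32 → SW17 → SW26 → SW23: 3+2+5 = 10
SW32 → SW17 → SW19 → SW5 → SW23: 3+2+5+6 = 16
SW32 → SW34 → SW5 → SW23: 3+8+6 = 17
Cheapest is SW32 → SW17 → SW26 → SW23 at 10 ms.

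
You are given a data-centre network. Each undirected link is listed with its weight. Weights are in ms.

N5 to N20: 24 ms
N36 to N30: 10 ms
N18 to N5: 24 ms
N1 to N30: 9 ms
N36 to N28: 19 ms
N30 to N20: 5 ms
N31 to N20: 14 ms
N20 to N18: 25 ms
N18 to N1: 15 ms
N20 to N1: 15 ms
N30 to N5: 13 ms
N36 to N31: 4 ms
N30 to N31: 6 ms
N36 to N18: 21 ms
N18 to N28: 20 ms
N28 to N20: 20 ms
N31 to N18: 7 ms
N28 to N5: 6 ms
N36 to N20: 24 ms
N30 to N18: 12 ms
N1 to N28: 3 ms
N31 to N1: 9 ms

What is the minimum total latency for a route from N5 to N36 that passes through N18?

35 ms

Shortest N5→N18: N5 → N18 = 24
Shortest N18→N36: N18 → N31 → N36 = 11
Total via N18: 24 + 11 = 35 ms.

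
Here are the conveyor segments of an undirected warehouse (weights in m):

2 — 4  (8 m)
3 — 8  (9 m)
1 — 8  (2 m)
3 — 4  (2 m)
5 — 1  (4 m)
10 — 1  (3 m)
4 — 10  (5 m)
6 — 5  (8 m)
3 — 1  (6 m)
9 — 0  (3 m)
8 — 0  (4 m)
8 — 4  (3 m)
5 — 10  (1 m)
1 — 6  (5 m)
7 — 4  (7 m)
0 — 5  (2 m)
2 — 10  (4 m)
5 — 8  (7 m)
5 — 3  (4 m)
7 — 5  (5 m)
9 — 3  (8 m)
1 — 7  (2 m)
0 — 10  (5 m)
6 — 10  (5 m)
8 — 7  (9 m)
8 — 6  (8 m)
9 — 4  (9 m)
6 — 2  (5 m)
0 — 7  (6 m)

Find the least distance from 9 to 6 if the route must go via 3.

Best 9 to 3: 9–3 costing 8
Shortest 3→6: 3–5–10–6 = 10
Total via 3: 8 + 10 = 18 m.

18 m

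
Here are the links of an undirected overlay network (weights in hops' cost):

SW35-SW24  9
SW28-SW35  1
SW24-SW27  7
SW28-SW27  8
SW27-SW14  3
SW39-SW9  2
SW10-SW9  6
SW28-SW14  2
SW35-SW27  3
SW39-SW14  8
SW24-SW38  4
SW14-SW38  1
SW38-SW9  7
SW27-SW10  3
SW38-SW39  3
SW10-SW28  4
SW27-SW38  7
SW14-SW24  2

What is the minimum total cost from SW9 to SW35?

Enumerating some paths:
SW9–SW39–SW38–SW14–SW28–SW35: 2+3+1+2+1 = 9
SW9–SW10–SW28–SW35: 6+4+1 = 11
SW9–SW39–SW38–SW14–SW27–SW35: 2+3+1+3+3 = 12
SW9–SW38–SW14–SW28–SW35: 7+1+2+1 = 11
Cheapest is SW9–SW39–SW38–SW14–SW28–SW35 at 9 hops' cost.

9 hops' cost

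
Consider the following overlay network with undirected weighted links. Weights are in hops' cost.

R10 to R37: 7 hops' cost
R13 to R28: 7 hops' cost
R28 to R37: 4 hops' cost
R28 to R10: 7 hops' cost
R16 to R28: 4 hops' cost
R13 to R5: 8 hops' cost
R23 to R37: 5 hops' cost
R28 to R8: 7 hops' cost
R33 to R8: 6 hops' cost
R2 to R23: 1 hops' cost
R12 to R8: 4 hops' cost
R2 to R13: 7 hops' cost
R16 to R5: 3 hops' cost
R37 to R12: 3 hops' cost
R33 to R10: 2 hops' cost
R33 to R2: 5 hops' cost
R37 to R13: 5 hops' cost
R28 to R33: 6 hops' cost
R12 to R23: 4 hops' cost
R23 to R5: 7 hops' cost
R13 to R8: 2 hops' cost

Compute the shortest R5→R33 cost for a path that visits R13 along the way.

Best R5 to R13: R5–R13 costing 8
Best R13 to R33: R13–R8–R33 costing 8
Total via R13: 8 + 8 = 16 hops' cost.

16 hops' cost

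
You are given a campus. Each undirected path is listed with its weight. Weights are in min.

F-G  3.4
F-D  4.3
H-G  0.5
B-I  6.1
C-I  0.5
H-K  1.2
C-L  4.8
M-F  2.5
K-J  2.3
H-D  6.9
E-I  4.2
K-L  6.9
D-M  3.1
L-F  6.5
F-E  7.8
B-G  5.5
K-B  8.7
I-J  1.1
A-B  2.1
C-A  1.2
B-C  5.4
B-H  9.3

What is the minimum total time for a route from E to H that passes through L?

Best E to L: E–I–C–L costing 9.5
Shortest L→H: L–K–H = 8.1
Total via L: 9.5 + 8.1 = 17.6 min.

17.6 min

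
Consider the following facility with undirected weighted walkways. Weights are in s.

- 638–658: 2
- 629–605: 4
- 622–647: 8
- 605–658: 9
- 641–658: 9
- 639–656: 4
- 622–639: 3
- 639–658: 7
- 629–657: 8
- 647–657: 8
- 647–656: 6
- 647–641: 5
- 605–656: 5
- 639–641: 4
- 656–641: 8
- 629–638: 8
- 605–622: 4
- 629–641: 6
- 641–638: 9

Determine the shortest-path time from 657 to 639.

Running Dijkstra from 657:
657: 0
647: 8  (via 657)
629: 8  (via 657)
605: 12  (via 629)
641: 13  (via 647)
656: 14  (via 647)
622: 16  (via 647)
638: 16  (via 629)
639: 17  (via 641)
Shortest route: 657–647–641–639 = 17 s.

17 s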